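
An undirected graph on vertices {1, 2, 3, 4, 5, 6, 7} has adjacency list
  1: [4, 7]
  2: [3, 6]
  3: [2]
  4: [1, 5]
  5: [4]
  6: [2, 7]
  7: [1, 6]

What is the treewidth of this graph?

1

A width-1 tree decomposition is:
Bags: B1 = {4, 5}  B2 = {1, 4}  B3 = {1, 7}  B4 = {6, 7}  B5 = {2, 6}  B6 = {2, 3}
Tree: B1–B2, B2–B3, B3–B4, B4–B5, B5–B6
Each bag holds 2 vertices, so the decomposition has width 1, which upper-bounds the treewidth. G has an edge, so its treewidth is at least 1. Therefore the treewidth is 1.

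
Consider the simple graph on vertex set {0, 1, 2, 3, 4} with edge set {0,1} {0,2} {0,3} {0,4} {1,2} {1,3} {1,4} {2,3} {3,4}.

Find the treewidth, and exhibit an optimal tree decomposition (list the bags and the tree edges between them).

Treewidth 3.
One such decomposition:
Bags: B1 = {0, 1, 3, 4}  B2 = {0, 1, 2, 3}
Tree: B1–B2

Every bag has size at most 4, so the width is 4 − 1 = 3 and tw(G) ≤ 3. For the lower bound, the 4 vertices {0, 1, 2, 3} are pairwise adjacent, and any tree decomposition puts a clique entirely inside one bag — forcing width ≥ 3. The upper and lower bounds meet at 3, so that is the treewidth.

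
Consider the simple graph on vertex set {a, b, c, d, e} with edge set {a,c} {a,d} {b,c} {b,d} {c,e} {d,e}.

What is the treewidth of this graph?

A width-2 tree decomposition is:
Bags: B1 = {c, d, e}  B2 = {b, c, d}  B3 = {a, c, d}
Tree: B1–B2, B2–B3
Each bag holds 3 vertices, so the decomposition has width 2, which upper-bounds the treewidth. The edges e–c–b–d–e form a cycle, so G is not a tree and its treewidth is at least 2. Therefore the treewidth is 2.

2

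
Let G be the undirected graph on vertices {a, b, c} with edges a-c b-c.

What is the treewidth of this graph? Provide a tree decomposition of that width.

Treewidth 1.
One such decomposition:
Bags: B1 = {b, c}  B2 = {a, c}
Tree: B1–B2

The largest bag has 2 vertices, giving width 1; this decomposition certifies tw(G) ≤ 1. Any graph with an edge has treewidth ≥ 1, and G has the edge b–c. The upper and lower bounds meet at 1, so that is the treewidth.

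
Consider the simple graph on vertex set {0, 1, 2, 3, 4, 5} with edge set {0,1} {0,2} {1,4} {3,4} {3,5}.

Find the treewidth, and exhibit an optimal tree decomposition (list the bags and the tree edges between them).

Treewidth 1.
Bags: B1 = {3, 5}  B2 = {3, 4}  B3 = {1, 4}  B4 = {0, 1}  B5 = {0, 2}
Tree: B1–B2, B2–B3, B3–B4, B4–B5

The largest bag has 2 vertices, giving width 1; this decomposition certifies tw(G) ≤ 1. G has an edge, so its treewidth is at least 1. The upper and lower bounds meet at 1, so that is the treewidth.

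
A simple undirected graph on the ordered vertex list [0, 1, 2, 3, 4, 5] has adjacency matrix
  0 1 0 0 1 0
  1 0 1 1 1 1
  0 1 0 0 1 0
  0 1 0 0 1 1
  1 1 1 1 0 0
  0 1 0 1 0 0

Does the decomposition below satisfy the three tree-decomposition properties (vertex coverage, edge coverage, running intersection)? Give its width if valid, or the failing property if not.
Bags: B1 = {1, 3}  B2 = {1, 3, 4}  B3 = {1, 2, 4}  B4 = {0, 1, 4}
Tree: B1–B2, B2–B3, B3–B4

A tree decomposition must satisfy three properties: every vertex lies in some bag; for every edge, both endpoints lie together in some bag; and for every vertex, the bags containing it form a connected subtree. Here vertex 5 appears in no bag, so the decomposition is invalid.

No — vertex 5 appears in no bag.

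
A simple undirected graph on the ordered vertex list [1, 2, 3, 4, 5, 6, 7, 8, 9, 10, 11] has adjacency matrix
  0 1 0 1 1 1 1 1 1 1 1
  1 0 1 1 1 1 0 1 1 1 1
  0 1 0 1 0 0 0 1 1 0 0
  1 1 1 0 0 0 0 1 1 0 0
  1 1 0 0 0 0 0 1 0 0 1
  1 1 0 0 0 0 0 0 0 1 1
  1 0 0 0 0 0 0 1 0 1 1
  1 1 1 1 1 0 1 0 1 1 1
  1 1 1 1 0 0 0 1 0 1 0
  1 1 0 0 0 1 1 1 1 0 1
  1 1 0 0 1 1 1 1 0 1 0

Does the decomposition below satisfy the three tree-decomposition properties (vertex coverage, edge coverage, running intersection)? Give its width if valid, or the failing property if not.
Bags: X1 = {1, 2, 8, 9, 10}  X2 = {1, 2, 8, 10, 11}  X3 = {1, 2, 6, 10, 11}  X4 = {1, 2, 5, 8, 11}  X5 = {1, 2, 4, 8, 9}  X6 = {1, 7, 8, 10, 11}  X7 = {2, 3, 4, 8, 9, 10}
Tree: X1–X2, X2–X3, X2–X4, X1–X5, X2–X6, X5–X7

No — bags containing vertex 10 are not connected in the tree.

A tree decomposition must satisfy three properties: every vertex lies in some bag; for every edge, both endpoints lie together in some bag; and for every vertex, the bags containing it form a connected subtree. Here bags containing vertex 10 are not connected in the tree, so the decomposition is invalid.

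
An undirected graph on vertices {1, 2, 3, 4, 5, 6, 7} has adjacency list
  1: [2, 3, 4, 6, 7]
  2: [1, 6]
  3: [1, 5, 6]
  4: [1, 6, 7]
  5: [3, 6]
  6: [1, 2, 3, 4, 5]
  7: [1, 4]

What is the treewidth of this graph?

2

A width-2 tree decomposition is:
Bags: B1 = {1, 4, 7}  B2 = {1, 4, 6}  B3 = {1, 2, 6}  B4 = {1, 3, 6}  B5 = {3, 5, 6}
Tree: B1–B2, B2–B3, B2–B4, B4–B5
Every bag has size at most 3, so the width is 3 − 1 = 2 and tw(G) ≤ 2. For the lower bound, the 3 vertices {1, 2, 6} are pairwise adjacent, and any tree decomposition puts a clique entirely inside one bag — forcing width ≥ 2. Combining the bounds, tw(G) = 2.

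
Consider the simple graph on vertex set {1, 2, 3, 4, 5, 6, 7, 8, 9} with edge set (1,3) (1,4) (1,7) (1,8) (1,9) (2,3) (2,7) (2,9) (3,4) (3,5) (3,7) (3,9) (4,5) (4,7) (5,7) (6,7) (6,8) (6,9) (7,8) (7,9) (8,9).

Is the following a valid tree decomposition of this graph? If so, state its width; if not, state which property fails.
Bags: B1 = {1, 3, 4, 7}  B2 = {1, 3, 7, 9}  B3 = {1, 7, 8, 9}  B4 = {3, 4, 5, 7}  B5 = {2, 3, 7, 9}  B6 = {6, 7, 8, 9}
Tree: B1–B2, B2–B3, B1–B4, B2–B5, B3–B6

Every vertex of G appears in some bag (union = {1, 2, 3, 4, 5, 6, 7, 8, 9}); every edge is covered by a bag; and for each vertex v the set of bags containing v is connected in the bag tree. The decomposition is therefore valid. The largest bag has 4 vertices, so the width is 3.

Yes; width 3.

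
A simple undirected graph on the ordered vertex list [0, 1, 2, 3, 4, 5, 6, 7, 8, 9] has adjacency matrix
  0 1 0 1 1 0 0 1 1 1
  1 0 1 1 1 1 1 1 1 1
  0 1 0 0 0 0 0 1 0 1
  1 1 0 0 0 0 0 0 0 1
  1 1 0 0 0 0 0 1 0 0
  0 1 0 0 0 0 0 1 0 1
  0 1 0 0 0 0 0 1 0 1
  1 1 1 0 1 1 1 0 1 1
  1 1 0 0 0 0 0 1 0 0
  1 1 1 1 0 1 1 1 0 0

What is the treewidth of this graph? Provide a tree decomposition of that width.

Treewidth 3.
One optimal decomposition is:
Bags: B1 = {0, 1, 7, 9}  B2 = {1, 5, 7, 9}  B3 = {0, 1, 4, 7}  B4 = {1, 2, 7, 9}  B5 = {1, 6, 7, 9}  B6 = {0, 1, 7, 8}  B7 = {0, 1, 3, 9}
Tree: B1–B2, B1–B3, B1–B4, B2–B5, B3–B6, B1–B7

The largest bag has 4 vertices, giving width 3; this decomposition certifies tw(G) ≤ 3. On the other hand G contains the 4-clique {0, 1, 3, 9}. A clique must lie in a single bag of any decomposition, so no decomposition can have width below 3. Hence tw(G) = 3 exactly.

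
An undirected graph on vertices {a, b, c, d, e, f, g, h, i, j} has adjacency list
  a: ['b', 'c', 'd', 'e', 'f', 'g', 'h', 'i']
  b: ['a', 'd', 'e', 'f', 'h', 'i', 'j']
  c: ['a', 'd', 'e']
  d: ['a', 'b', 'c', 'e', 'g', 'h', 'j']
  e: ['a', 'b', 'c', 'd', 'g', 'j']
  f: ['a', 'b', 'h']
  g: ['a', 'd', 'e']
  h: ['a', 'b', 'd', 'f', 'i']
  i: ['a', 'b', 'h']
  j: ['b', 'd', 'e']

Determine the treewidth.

A width-3 tree decomposition is:
Bags: B1 = {a, c, d, e}  B2 = {a, b, d, e}  B3 = {a, b, d, h}  B4 = {a, d, e, g}  B5 = {b, d, e, j}  B6 = {a, b, f, h}  B7 = {a, b, h, i}
Tree: B1–B2, B2–B3, B2–B4, B2–B5, B3–B6, B6–B7
The largest bag has 4 vertices, giving width 3; this decomposition certifies tw(G) ≤ 3. Conversely, {b, d, e, j} is a clique of size 4, and the vertices of any clique must share a bag in every tree decomposition; so some bag has ≥ 4 vertices and tw(G) ≥ 3. Combining the bounds, tw(G) = 3.

3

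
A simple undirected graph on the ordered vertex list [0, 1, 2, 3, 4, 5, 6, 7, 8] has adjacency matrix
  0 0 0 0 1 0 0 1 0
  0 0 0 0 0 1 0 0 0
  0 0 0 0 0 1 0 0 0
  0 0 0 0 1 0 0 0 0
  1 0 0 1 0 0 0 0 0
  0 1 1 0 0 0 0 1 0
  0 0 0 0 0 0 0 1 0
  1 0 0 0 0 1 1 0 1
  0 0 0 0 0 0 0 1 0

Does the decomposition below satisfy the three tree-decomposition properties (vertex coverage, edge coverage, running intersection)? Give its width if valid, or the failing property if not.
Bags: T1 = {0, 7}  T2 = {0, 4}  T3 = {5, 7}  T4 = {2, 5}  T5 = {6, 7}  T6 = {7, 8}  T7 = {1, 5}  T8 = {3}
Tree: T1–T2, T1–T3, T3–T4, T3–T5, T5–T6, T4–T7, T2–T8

No — edge (4,3) lies in no bag.

A tree decomposition must satisfy three properties: every vertex lies in some bag; for every edge, both endpoints lie together in some bag; and for every vertex, the bags containing it form a connected subtree. Here edge (4,3) lies in no bag, so the decomposition is invalid.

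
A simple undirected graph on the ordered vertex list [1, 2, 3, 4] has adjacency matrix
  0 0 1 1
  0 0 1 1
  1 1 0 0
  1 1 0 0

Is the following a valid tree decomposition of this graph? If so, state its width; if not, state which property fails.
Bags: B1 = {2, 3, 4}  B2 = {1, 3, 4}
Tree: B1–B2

Every vertex of G appears in some bag (union = {1, 2, 3, 4}); every edge is covered by a bag; and for each vertex v the set of bags containing v is connected in the bag tree. The decomposition is therefore valid. The largest bag has 3 vertices, so the width is 2.

Yes; width 2.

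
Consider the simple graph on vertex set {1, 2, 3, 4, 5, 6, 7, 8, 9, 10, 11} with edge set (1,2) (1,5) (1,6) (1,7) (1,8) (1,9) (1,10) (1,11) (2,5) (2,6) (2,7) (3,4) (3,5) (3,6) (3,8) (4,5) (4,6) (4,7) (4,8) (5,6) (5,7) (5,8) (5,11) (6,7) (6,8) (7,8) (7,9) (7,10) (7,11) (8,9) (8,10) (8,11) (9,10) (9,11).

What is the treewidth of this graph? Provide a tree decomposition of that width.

Treewidth 4.
One such decomposition:
Bags: B1 = {1, 5, 6, 7, 8}  B2 = {4, 5, 6, 7, 8}  B3 = {3, 4, 5, 6, 8}  B4 = {1, 5, 7, 8, 11}  B5 = {1, 7, 8, 9, 11}  B6 = {1, 7, 8, 9, 10}  B7 = {1, 2, 5, 6, 7}
Tree: B1–B2, B2–B3, B1–B4, B4–B5, B5–B6, B1–B7

Every bag has size at most 5, so the width is 5 − 1 = 4 and tw(G) ≤ 4. On the other hand G contains the 5-clique {3, 4, 5, 6, 8}. A clique must lie in a single bag of any decomposition, so no decomposition can have width below 4. The upper and lower bounds meet at 4, so that is the treewidth.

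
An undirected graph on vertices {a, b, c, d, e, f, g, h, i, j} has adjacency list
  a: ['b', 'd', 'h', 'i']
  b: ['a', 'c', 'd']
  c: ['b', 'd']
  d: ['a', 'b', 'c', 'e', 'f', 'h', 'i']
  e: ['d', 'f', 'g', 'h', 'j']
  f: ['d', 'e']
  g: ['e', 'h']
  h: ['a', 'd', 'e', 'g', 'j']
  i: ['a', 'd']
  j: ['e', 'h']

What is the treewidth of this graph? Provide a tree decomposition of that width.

The largest bag has 3 vertices, giving width 2; this decomposition certifies tw(G) ≤ 2. On the other hand G contains the 3-clique {a, d, h}. A clique must lie in a single bag of any decomposition, so no decomposition can have width below 2. The upper and lower bounds meet at 2, so that is the treewidth.

Treewidth 2.
Bags: B1 = {a, d, i}  B2 = {a, b, d}  B3 = {a, d, h}  B4 = {d, e, h}  B5 = {b, c, d}  B6 = {d, e, f}  B7 = {e, h, j}  B8 = {e, g, h}
Tree: B1–B2, B2–B3, B3–B4, B2–B5, B4–B6, B4–B7, B4–B8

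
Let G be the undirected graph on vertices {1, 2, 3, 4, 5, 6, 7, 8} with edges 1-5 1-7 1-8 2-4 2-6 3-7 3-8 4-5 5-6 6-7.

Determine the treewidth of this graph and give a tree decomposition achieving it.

Every bag has size at most 3, so the width is 3 − 1 = 2 and tw(G) ≤ 2. The edges 4–2–6–5–4 form a cycle, so G is not a tree and its treewidth is at least 2. Hence tw(G) = 2 exactly.

Treewidth 2.
One such decomposition:
Bags: B1 = {2, 4, 5}  B2 = {2, 5, 6}  B3 = {1, 5, 6}  B4 = {1, 6, 7}  B5 = {1, 7, 8}  B6 = {3, 7, 8}
Tree: B1–B2, B2–B3, B3–B4, B4–B5, B5–B6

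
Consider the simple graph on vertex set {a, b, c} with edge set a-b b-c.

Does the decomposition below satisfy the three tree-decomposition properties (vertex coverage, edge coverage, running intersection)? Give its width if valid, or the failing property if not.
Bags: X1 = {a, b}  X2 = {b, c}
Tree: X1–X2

Yes; width 1.

Vertex coverage: the bags together contain {a, b, c}, the full vertex set. Edge coverage: each edge of G has both endpoints in at least one bag. Running intersection: for every vertex, the bags containing it form a connected subtree. All three properties hold, so this is a valid tree decomposition of width max|bag| − 1 = 1, and hence tw(G) ≤ 1.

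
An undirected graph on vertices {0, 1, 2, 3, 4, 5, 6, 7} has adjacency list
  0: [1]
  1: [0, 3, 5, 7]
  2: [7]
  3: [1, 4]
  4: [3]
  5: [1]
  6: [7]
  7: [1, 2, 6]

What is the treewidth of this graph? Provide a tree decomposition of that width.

Treewidth 1.
Bags: B1 = {1, 7}  B2 = {1, 3}  B3 = {6, 7}  B4 = {1, 5}  B5 = {3, 4}  B6 = {0, 1}  B7 = {2, 7}
Tree: B1–B2, B1–B3, B2–B4, B2–B5, B2–B6, B1–B7

Every bag has size at most 2, so the width is 2 − 1 = 1 and tw(G) ≤ 1. Since G has at least one edge (e.g. 7–1), it is not an edgeless graph, so tw(G) ≥ 1. The upper and lower bounds meet at 1, so that is the treewidth.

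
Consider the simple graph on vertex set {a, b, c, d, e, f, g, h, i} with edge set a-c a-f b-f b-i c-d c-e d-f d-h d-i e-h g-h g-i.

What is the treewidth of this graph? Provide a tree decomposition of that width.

Each bag holds 4 vertices, so the decomposition has width 3, which upper-bounds the treewidth. For the lower bound: the 4 vertex sets {a,b,f}, {c}, {d}, {e,g,h,i} are disjoint, each induces a connected subgraph, and every pair is joined by at least one edge of G. Contracting each set to a single vertex therefore yields K_{4} as a minor, and since treewidth is minor-monotone, tw(G) ≥ tw(K_{4}) = 3. The upper and lower bounds meet at 3, so that is the treewidth.

Treewidth 3.
One such decomposition:
Bags: B1 = {a, b, c, f}  B2 = {b, c, d, f}  B3 = {b, c, d, i}  B4 = {c, d, e, i}  B5 = {d, e, h, i}  B6 = {e, g, h, i}
Tree: B1–B2, B2–B3, B3–B4, B4–B5, B5–B6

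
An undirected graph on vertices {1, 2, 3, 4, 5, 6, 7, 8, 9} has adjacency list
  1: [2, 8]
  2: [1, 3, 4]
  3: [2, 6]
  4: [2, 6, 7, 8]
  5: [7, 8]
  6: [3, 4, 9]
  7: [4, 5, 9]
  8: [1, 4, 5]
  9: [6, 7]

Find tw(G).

3

A width-3 tree decomposition is:
Bags: B1 = {2, 3, 6, 9}  B2 = {2, 4, 6, 9}  B3 = {2, 4, 7, 9}  B4 = {1, 2, 4, 7}  B5 = {1, 4, 7, 8}  B6 = {1, 5, 7, 8}
Tree: B1–B2, B2–B3, B3–B4, B4–B5, B5–B6
Every bag has size at most 4, so the width is 4 − 1 = 3 and tw(G) ≤ 3. For the lower bound: the 4 vertex sets {3,6,9}, {2}, {4}, {1,5,7,8} are disjoint, each induces a connected subgraph, and every pair is joined by at least one edge of G. Contracting each set to a single vertex therefore yields K_{4} as a minor, and since treewidth is minor-monotone, tw(G) ≥ tw(K_{4}) = 3. Combining the bounds, tw(G) = 3.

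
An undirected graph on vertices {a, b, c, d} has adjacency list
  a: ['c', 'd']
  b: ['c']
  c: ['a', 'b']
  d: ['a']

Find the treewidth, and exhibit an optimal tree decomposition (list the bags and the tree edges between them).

Every bag has size at most 2, so the width is 2 − 1 = 1 and tw(G) ≤ 1. G has an edge, so its treewidth is at least 1. Therefore the treewidth is 1.

Treewidth 1.
Bags: B1 = {b, c}  B2 = {a, c}  B3 = {a, d}
Tree: B1–B2, B2–B3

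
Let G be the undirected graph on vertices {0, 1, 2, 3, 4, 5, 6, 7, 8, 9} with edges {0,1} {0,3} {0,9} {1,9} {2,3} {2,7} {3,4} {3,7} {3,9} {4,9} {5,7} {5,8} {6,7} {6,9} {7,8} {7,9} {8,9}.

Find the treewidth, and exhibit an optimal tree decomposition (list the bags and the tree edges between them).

Treewidth 2.
One such decomposition:
Bags: B1 = {3, 7, 9}  B2 = {6, 7, 9}  B3 = {2, 3, 7}  B4 = {7, 8, 9}  B5 = {0, 3, 9}  B6 = {0, 1, 9}  B7 = {5, 7, 8}  B8 = {3, 4, 9}
Tree: B1–B2, B1–B3, B2–B4, B1–B5, B5–B6, B4–B7, B1–B8

The largest bag has 3 vertices, giving width 2; this decomposition certifies tw(G) ≤ 2. Conversely, {7, 8, 9} is a clique of size 3, and the vertices of any clique must share a bag in every tree decomposition; so some bag has ≥ 3 vertices and tw(G) ≥ 2. The upper and lower bounds meet at 2, so that is the treewidth.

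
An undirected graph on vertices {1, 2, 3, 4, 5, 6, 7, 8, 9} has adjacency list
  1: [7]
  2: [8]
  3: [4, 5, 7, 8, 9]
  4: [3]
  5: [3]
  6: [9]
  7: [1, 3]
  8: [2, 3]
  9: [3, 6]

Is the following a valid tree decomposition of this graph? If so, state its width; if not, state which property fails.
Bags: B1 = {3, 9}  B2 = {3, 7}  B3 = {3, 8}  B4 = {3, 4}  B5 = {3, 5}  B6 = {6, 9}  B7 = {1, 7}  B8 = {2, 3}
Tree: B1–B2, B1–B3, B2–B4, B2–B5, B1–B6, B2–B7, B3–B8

No — edge (8,2) lies in no bag.

A tree decomposition must satisfy three properties: every vertex lies in some bag; for every edge, both endpoints lie together in some bag; and for every vertex, the bags containing it form a connected subtree. Here edge (8,2) lies in no bag, so the decomposition is invalid.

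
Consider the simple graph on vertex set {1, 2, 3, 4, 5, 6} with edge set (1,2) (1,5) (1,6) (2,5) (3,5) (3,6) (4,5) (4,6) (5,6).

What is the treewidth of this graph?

A width-2 tree decomposition is:
Bags: B1 = {4, 5, 6}  B2 = {1, 5, 6}  B3 = {3, 5, 6}  B4 = {1, 2, 5}
Tree: B1–B2, B1–B3, B2–B4
The largest bag has 3 vertices, giving width 2; this decomposition certifies tw(G) ≤ 2. On the other hand G contains the 3-clique {1, 2, 5}. A clique must lie in a single bag of any decomposition, so no decomposition can have width below 2. Hence tw(G) = 2 exactly.

2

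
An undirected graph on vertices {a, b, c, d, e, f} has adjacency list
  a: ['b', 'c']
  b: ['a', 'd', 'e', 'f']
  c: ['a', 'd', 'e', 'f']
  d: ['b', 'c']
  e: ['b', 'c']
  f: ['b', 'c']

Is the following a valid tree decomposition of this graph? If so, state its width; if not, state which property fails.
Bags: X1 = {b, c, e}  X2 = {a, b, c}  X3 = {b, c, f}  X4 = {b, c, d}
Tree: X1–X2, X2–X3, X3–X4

Yes; width 2.

Every vertex of G appears in some bag (union = {a, b, c, d, e, f}); every edge is covered by a bag; and for each vertex v the set of bags containing v is connected in the bag tree. The decomposition is therefore valid. The largest bag has 3 vertices, so the width is 2.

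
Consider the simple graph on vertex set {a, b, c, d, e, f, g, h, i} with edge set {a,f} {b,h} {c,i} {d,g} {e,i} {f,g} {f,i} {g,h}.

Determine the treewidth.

1

A width-1 tree decomposition is:
Bags: B1 = {g, h}  B2 = {f, g}  B3 = {d, g}  B4 = {f, i}  B5 = {c, i}  B6 = {a, f}  B7 = {e, i}  B8 = {b, h}
Tree: B1–B2, B1–B3, B2–B4, B4–B5, B4–B6, B5–B7, B1–B8
Every bag has size at most 2, so the width is 2 − 1 = 1 and tw(G) ≤ 1. G has an edge, so its treewidth is at least 1. Hence tw(G) = 1 exactly.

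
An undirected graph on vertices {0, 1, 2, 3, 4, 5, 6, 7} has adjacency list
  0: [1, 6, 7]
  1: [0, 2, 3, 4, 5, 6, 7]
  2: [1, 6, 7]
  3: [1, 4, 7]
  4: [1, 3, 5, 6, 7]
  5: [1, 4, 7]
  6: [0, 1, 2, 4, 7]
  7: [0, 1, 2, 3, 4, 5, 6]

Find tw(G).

A width-3 tree decomposition is:
Bags: B1 = {1, 4, 6, 7}  B2 = {1, 3, 4, 7}  B3 = {1, 2, 6, 7}  B4 = {1, 4, 5, 7}  B5 = {0, 1, 6, 7}
Tree: B1–B2, B1–B3, B2–B4, B3–B5
Each bag holds 4 vertices, so the decomposition has width 3, which upper-bounds the treewidth. Conversely, {0, 1, 6, 7} is a clique of size 4, and the vertices of any clique must share a bag in every tree decomposition; so some bag has ≥ 4 vertices and tw(G) ≥ 3. Combining the bounds, tw(G) = 3.

3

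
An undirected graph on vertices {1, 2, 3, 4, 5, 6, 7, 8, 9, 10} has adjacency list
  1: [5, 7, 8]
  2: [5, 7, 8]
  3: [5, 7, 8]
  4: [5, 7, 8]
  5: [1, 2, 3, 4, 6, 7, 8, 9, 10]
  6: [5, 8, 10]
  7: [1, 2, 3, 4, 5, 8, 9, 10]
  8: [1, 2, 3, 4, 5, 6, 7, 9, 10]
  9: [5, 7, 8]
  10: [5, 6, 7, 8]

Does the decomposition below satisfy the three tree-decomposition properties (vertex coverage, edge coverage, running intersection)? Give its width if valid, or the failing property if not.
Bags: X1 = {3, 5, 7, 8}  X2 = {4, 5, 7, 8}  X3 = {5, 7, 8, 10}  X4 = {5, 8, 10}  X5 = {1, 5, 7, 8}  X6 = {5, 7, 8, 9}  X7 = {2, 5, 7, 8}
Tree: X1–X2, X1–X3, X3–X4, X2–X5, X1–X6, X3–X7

A tree decomposition must satisfy three properties: every vertex lies in some bag; for every edge, both endpoints lie together in some bag; and for every vertex, the bags containing it form a connected subtree. Here vertex 6 appears in no bag, so the decomposition is invalid.

No — vertex 6 appears in no bag.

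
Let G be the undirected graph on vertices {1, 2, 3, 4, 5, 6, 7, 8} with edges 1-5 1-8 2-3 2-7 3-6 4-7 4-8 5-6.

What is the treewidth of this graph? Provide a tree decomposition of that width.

Every bag has size at most 3, so the width is 3 − 1 = 2 and tw(G) ≤ 2. Since 5–1–8–4–7–2–3–6–5 is a cycle in G, G is not acyclic. Forests are exactly the graphs of treewidth ≤ 1, so tw(G) ≥ 2. The upper and lower bounds meet at 2, so that is the treewidth.

Treewidth 2.
One optimal decomposition is:
Bags: B1 = {1, 5, 8}  B2 = {4, 5, 8}  B3 = {4, 5, 7}  B4 = {2, 5, 7}  B5 = {2, 3, 5}  B6 = {3, 5, 6}
Tree: B1–B2, B2–B3, B3–B4, B4–B5, B5–B6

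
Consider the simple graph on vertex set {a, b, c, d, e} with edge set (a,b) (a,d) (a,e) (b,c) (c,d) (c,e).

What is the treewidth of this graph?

A width-2 tree decomposition is:
Bags: B1 = {a, c, e}  B2 = {a, c, d}  B3 = {a, b, c}
Tree: B1–B2, B2–B3
Each bag holds 3 vertices, so the decomposition has width 2, which upper-bounds the treewidth. Since c–e–a–d–c is a cycle in G, G is not acyclic. Forests are exactly the graphs of treewidth ≤ 1, so tw(G) ≥ 2. Combining the bounds, tw(G) = 2.

2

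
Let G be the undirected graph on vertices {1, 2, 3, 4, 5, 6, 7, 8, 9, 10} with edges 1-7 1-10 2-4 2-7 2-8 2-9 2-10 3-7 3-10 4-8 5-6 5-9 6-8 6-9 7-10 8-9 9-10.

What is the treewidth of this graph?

A width-2 tree decomposition is:
Bags: B1 = {2, 8, 9}  B2 = {2, 9, 10}  B3 = {2, 7, 10}  B4 = {3, 7, 10}  B5 = {6, 8, 9}  B6 = {1, 7, 10}  B7 = {2, 4, 8}  B8 = {5, 6, 9}
Tree: B1–B2, B2–B3, B3–B4, B1–B5, B4–B6, B1–B7, B5–B8
Each bag holds 3 vertices, so the decomposition has width 2, which upper-bounds the treewidth. Conversely, {1, 7, 10} is a clique of size 3, and the vertices of any clique must share a bag in every tree decomposition; so some bag has ≥ 3 vertices and tw(G) ≥ 2. Combining the bounds, tw(G) = 2.

2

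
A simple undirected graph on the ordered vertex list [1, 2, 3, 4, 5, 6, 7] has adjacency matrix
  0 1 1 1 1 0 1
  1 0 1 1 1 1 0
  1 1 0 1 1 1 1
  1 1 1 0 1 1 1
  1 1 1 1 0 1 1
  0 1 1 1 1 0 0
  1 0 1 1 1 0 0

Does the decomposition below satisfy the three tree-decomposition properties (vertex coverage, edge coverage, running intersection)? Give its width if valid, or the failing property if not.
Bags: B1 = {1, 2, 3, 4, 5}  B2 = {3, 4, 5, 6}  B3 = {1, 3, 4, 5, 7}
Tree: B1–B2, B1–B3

No — edge (2,6) lies in no bag.

A tree decomposition must satisfy three properties: every vertex lies in some bag; for every edge, both endpoints lie together in some bag; and for every vertex, the bags containing it form a connected subtree. Here edge (2,6) lies in no bag, so the decomposition is invalid.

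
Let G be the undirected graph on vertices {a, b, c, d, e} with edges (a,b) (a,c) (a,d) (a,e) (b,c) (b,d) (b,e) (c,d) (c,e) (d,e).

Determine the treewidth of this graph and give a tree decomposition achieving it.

Treewidth 4.
Bags: B1 = {a, b, c, d, e}
Tree: (single bag)

A single bag containing all 5 vertices is trivially a valid decomposition of width 4. On the other hand G contains the 5-clique {a, b, c, d, e}. A clique must lie in a single bag of any decomposition, so no decomposition can have width below 4. Therefore the treewidth is 4.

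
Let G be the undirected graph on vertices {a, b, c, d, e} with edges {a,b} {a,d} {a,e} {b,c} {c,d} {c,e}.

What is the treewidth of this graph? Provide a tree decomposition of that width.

The largest bag has 3 vertices, giving width 2; this decomposition certifies tw(G) ≤ 2. For the lower bound, G contains the cycle c–e–a–b–c, so G is not a forest; only forests have treewidth ≤ 1, hence tw(G) ≥ 2. Combining the bounds, tw(G) = 2.

Treewidth 2.
One optimal decomposition is:
Bags: B1 = {a, c, e}  B2 = {a, b, c}  B3 = {a, c, d}
Tree: B1–B2, B2–B3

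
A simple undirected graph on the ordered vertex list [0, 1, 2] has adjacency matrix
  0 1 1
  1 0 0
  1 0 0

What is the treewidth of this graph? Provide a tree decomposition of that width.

Treewidth 1.
One optimal decomposition is:
Bags: B1 = {0, 1}  B2 = {0, 2}
Tree: B1–B2

The largest bag has 2 vertices, giving width 1; this decomposition certifies tw(G) ≤ 1. Any graph with an edge has treewidth ≥ 1, and G has the edge 1–0. The upper and lower bounds meet at 1, so that is the treewidth.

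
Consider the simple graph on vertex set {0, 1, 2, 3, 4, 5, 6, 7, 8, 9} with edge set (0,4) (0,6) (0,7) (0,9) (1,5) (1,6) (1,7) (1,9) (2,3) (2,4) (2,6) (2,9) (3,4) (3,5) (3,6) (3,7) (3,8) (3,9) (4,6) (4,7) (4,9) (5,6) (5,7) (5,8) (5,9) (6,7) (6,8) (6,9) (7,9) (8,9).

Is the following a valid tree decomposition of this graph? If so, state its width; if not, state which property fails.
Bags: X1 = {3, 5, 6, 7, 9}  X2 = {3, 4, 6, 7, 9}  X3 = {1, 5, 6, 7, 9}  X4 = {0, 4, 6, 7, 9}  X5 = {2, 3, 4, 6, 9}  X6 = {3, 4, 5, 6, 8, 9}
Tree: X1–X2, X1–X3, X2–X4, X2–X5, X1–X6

No — bags containing vertex 4 are not connected in the tree.

A tree decomposition must satisfy three properties: every vertex lies in some bag; for every edge, both endpoints lie together in some bag; and for every vertex, the bags containing it form a connected subtree. Here bags containing vertex 4 are not connected in the tree, so the decomposition is invalid.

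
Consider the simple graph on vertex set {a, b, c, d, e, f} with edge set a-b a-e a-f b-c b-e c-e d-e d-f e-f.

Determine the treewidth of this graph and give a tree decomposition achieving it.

Treewidth 2.
Bags: B1 = {b, c, e}  B2 = {a, b, e}  B3 = {a, e, f}  B4 = {d, e, f}
Tree: B1–B2, B2–B3, B3–B4

Each bag holds 3 vertices, so the decomposition has width 2, which upper-bounds the treewidth. On the other hand G contains the 3-clique {b, c, e}. A clique must lie in a single bag of any decomposition, so no decomposition can have width below 2. Hence tw(G) = 2 exactly.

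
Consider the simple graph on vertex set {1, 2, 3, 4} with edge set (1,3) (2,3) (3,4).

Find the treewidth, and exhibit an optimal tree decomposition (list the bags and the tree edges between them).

The largest bag has 2 vertices, giving width 1; this decomposition certifies tw(G) ≤ 1. G has an edge, so its treewidth is at least 1. Therefore the treewidth is 1.

Treewidth 1.
One such decomposition:
Bags: B1 = {2, 3}  B2 = {1, 3}  B3 = {3, 4}
Tree: B1–B2, B1–B3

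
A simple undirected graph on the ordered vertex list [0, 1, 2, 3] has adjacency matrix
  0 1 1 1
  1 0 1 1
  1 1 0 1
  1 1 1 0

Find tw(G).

A width-3 tree decomposition is:
Bags: B1 = {0, 1, 2, 3}
Tree: (single bag)
With just one bag of size 4, the width is 4 − 1 = 3, so tw(G) ≤ 3. Conversely, {0, 1, 2, 3} is a clique of size 4, and the vertices of any clique must share a bag in every tree decomposition; so some bag has ≥ 4 vertices and tw(G) ≥ 3. The upper and lower bounds meet at 3, so that is the treewidth.

3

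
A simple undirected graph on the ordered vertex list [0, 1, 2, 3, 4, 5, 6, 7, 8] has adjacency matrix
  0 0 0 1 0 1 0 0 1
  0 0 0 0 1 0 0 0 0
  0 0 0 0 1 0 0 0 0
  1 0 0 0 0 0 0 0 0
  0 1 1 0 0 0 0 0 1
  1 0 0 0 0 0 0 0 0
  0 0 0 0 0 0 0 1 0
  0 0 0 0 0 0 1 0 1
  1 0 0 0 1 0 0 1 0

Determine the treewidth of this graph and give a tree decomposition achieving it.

The largest bag has 2 vertices, giving width 1; this decomposition certifies tw(G) ≤ 1. Since G has at least one edge (e.g. 8–0), it is not an edgeless graph, so tw(G) ≥ 1. Therefore the treewidth is 1.

Treewidth 1.
Bags: B1 = {0, 8}  B2 = {0, 3}  B3 = {4, 8}  B4 = {0, 5}  B5 = {7, 8}  B6 = {6, 7}  B7 = {1, 4}  B8 = {2, 4}
Tree: B1–B2, B1–B3, B2–B4, B1–B5, B5–B6, B3–B7, B3–B8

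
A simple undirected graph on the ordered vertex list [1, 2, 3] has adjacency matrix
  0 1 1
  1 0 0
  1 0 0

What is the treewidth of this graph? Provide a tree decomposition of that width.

Treewidth 1.
One optimal decomposition is:
Bags: B1 = {1, 2}  B2 = {1, 3}
Tree: B1–B2

Each bag holds 2 vertices, so the decomposition has width 1, which upper-bounds the treewidth. Since G has at least one edge (e.g. 2–1), it is not an edgeless graph, so tw(G) ≥ 1. Therefore the treewidth is 1.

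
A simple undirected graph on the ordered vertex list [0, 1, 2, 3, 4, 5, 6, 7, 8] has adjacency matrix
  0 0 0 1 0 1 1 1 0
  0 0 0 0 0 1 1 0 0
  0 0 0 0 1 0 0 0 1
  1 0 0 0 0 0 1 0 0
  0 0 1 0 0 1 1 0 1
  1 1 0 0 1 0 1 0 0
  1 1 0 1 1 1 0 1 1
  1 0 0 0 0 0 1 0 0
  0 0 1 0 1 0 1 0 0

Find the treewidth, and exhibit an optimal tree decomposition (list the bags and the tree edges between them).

Each bag holds 3 vertices, so the decomposition has width 2, which upper-bounds the treewidth. Conversely, {2, 4, 8} is a clique of size 3, and the vertices of any clique must share a bag in every tree decomposition; so some bag has ≥ 3 vertices and tw(G) ≥ 2. The upper and lower bounds meet at 2, so that is the treewidth.

Treewidth 2.
One such decomposition:
Bags: B1 = {4, 5, 6}  B2 = {0, 5, 6}  B3 = {4, 6, 8}  B4 = {0, 6, 7}  B5 = {1, 5, 6}  B6 = {2, 4, 8}  B7 = {0, 3, 6}
Tree: B1–B2, B1–B3, B2–B4, B1–B5, B3–B6, B4–B7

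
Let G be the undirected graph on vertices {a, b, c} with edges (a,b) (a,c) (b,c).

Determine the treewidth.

A width-2 tree decomposition is:
Bags: B1 = {a, b, c}
Tree: (single bag)
With just one bag of size 3, the width is 3 − 1 = 2, so tw(G) ≤ 2. For the lower bound, the 3 vertices {a, b, c} are pairwise adjacent, and any tree decomposition puts a clique entirely inside one bag — forcing width ≥ 2. The upper and lower bounds meet at 2, so that is the treewidth.

2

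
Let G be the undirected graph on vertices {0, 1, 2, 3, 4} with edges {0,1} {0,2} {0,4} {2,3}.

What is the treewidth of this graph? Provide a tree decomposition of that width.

Treewidth 1.
One such decomposition:
Bags: B1 = {0, 2}  B2 = {0, 4}  B3 = {2, 3}  B4 = {0, 1}
Tree: B1–B2, B1–B3, B2–B4

Every bag has size at most 2, so the width is 2 − 1 = 1 and tw(G) ≤ 1. G has an edge, so its treewidth is at least 1. The upper and lower bounds meet at 1, so that is the treewidth.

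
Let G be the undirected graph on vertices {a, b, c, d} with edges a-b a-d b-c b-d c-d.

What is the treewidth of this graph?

A width-2 tree decomposition is:
Bags: B1 = {b, c, d}  B2 = {a, b, d}
Tree: B1–B2
Each bag holds 3 vertices, so the decomposition has width 2, which upper-bounds the treewidth. For the lower bound, the 3 vertices {b, c, d} are pairwise adjacent, and any tree decomposition puts a clique entirely inside one bag — forcing width ≥ 2. Therefore the treewidth is 2.

2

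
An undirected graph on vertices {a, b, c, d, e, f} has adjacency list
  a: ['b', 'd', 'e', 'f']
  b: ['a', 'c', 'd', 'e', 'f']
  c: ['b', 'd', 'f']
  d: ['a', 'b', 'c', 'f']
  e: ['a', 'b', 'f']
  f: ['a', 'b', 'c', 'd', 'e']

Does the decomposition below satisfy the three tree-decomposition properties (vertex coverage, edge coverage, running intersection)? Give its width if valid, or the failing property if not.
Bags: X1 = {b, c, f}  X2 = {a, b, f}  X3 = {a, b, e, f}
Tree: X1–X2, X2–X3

A tree decomposition must satisfy three properties: every vertex lies in some bag; for every edge, both endpoints lie together in some bag; and for every vertex, the bags containing it form a connected subtree. Here vertex d appears in no bag, so the decomposition is invalid.

No — vertex d appears in no bag.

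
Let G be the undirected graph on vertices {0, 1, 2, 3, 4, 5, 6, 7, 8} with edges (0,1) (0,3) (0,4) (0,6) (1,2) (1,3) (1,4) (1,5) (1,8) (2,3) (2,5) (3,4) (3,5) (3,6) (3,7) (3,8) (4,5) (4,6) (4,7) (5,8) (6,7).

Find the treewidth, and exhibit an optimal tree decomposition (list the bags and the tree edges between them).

Every bag has size at most 4, so the width is 4 − 1 = 3 and tw(G) ≤ 3. On the other hand G contains the 4-clique {0, 1, 3, 4}. A clique must lie in a single bag of any decomposition, so no decomposition can have width below 3. Combining the bounds, tw(G) = 3.

Treewidth 3.
Bags: B1 = {1, 2, 3, 5}  B2 = {1, 3, 4, 5}  B3 = {0, 1, 3, 4}  B4 = {1, 3, 5, 8}  B5 = {0, 3, 4, 6}  B6 = {3, 4, 6, 7}
Tree: B1–B2, B2–B3, B2–B4, B3–B5, B5–B6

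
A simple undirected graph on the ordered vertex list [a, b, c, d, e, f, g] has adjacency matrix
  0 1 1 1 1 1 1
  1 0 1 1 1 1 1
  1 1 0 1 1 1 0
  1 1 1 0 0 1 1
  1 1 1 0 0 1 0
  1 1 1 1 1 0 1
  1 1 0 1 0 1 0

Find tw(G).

A width-4 tree decomposition is:
Bags: B1 = {a, b, d, f, g}  B2 = {a, b, c, d, f}  B3 = {a, b, c, e, f}
Tree: B1–B2, B2–B3
Every bag has size at most 5, so the width is 5 − 1 = 4 and tw(G) ≤ 4. For the lower bound, the 5 vertices {a, b, d, f, g} are pairwise adjacent, and any tree decomposition puts a clique entirely inside one bag — forcing width ≥ 4. The upper and lower bounds meet at 4, so that is the treewidth.

4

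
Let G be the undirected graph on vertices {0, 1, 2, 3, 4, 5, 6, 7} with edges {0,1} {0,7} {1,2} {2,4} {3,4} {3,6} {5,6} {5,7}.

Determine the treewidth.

2

A width-2 tree decomposition is:
Bags: B1 = {0, 5, 7}  B2 = {0, 5, 6}  B3 = {0, 3, 6}  B4 = {0, 3, 4}  B5 = {0, 2, 4}  B6 = {0, 1, 2}
Tree: B1–B2, B2–B3, B3–B4, B4–B5, B5–B6
Every bag has size at most 3, so the width is 3 − 1 = 2 and tw(G) ≤ 2. The edges 0–7–5–6–3–4–2–1–0 form a cycle, so G is not a tree and its treewidth is at least 2. The upper and lower bounds meet at 2, so that is the treewidth.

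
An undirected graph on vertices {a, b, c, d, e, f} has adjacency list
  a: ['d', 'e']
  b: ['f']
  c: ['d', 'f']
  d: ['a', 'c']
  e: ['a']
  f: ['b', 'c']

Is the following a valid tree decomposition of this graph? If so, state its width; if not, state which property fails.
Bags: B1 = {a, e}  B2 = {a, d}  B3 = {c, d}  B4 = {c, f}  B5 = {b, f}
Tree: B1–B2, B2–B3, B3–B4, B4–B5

Yes; width 1.

Checking the three conditions: (i) the bags cover all of {a, b, c, d, e, f}; (ii) for each edge, some bag contains both endpoints; (iii) the bags containing any fixed vertex form a subtree. All hold, so the decomposition is valid with width 2 − 1 = 1.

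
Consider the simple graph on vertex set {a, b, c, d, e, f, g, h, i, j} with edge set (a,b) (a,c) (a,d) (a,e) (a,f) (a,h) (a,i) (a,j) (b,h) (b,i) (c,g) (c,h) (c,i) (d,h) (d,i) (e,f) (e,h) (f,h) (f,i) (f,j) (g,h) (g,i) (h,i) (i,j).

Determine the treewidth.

3

A width-3 tree decomposition is:
Bags: B1 = {a, b, h, i}  B2 = {a, d, h, i}  B3 = {a, c, h, i}  B4 = {c, g, h, i}  B5 = {a, f, h, i}  B6 = {a, e, f, h}  B7 = {a, f, i, j}
Tree: B1–B2, B1–B3, B3–B4, B2–B5, B5–B6, B5–B7
The largest bag has 4 vertices, giving width 3; this decomposition certifies tw(G) ≤ 3. Conversely, {a, f, i, j} is a clique of size 4, and the vertices of any clique must share a bag in every tree decomposition; so some bag has ≥ 4 vertices and tw(G) ≥ 3. The upper and lower bounds meet at 3, so that is the treewidth.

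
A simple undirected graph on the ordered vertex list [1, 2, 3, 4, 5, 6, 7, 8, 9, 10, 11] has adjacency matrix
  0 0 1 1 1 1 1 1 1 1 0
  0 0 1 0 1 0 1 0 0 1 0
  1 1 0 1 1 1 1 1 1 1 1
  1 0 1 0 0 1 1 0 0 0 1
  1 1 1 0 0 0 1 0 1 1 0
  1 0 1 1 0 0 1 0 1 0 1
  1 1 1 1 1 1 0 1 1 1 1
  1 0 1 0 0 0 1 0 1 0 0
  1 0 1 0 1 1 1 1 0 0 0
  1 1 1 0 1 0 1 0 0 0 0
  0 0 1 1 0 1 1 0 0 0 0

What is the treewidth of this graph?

A width-4 tree decomposition is:
Bags: B1 = {1, 3, 4, 6, 7}  B2 = {3, 4, 6, 7, 11}  B3 = {1, 3, 6, 7, 9}  B4 = {1, 3, 7, 8, 9}  B5 = {1, 3, 5, 7, 9}  B6 = {1, 3, 5, 7, 10}  B7 = {2, 3, 5, 7, 10}
Tree: B1–B2, B1–B3, B3–B4, B3–B5, B5–B6, B6–B7
Every bag has size at most 5, so the width is 5 − 1 = 4 and tw(G) ≤ 4. Conversely, {1, 3, 7, 8, 9} is a clique of size 5, and the vertices of any clique must share a bag in every tree decomposition; so some bag has ≥ 5 vertices and tw(G) ≥ 4. The upper and lower bounds meet at 4, so that is the treewidth.

4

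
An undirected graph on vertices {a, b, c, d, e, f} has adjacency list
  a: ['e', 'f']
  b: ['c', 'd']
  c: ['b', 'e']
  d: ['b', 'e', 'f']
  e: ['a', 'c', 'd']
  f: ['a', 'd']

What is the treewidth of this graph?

2

A width-2 tree decomposition is:
Bags: B1 = {a, e, f}  B2 = {d, e, f}  B3 = {c, d, e}  B4 = {b, c, d}
Tree: B1–B2, B2–B3, B3–B4
Every bag has size at most 3, so the width is 3 − 1 = 2 and tw(G) ≤ 2. For the lower bound, G contains the cycle a–f–d–e–a, so G is not a forest; only forests have treewidth ≤ 1, hence tw(G) ≥ 2. The upper and lower bounds meet at 2, so that is the treewidth.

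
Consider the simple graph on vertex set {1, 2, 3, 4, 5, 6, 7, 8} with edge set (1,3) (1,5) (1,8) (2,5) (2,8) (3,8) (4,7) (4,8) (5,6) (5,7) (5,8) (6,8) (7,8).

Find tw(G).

A width-2 tree decomposition is:
Bags: B1 = {1, 5, 8}  B2 = {1, 3, 8}  B3 = {5, 7, 8}  B4 = {5, 6, 8}  B5 = {4, 7, 8}  B6 = {2, 5, 8}
Tree: B1–B2, B1–B3, B1–B4, B3–B5, B3–B6
Each bag holds 3 vertices, so the decomposition has width 2, which upper-bounds the treewidth. On the other hand G contains the 3-clique {1, 3, 8}. A clique must lie in a single bag of any decomposition, so no decomposition can have width below 2. Hence tw(G) = 2 exactly.

2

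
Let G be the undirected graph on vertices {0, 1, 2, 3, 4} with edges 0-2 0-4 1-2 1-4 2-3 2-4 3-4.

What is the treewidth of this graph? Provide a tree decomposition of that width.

Each bag holds 3 vertices, so the decomposition has width 2, which upper-bounds the treewidth. For the lower bound, the 3 vertices {0, 2, 4} are pairwise adjacent, and any tree decomposition puts a clique entirely inside one bag — forcing width ≥ 2. The upper and lower bounds meet at 2, so that is the treewidth.

Treewidth 2.
One optimal decomposition is:
Bags: B1 = {0, 2, 4}  B2 = {1, 2, 4}  B3 = {2, 3, 4}
Tree: B1–B2, B2–B3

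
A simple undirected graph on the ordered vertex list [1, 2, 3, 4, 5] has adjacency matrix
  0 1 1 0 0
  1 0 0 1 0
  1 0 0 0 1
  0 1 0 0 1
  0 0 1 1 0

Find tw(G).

A width-2 tree decomposition is:
Bags: B1 = {2, 4, 5}  B2 = {2, 3, 5}  B3 = {1, 2, 3}
Tree: B1–B2, B2–B3
The largest bag has 3 vertices, giving width 2; this decomposition certifies tw(G) ≤ 2. The edges 2–4–5–3–1–2 form a cycle, so G is not a tree and its treewidth is at least 2. The upper and lower bounds meet at 2, so that is the treewidth.

2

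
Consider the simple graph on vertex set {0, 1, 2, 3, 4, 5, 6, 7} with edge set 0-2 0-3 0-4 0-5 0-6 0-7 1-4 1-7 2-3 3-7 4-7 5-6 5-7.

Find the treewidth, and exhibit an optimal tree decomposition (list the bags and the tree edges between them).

Every bag has size at most 3, so the width is 3 − 1 = 2 and tw(G) ≤ 2. For the lower bound, the 3 vertices {0, 2, 3} are pairwise adjacent, and any tree decomposition puts a clique entirely inside one bag — forcing width ≥ 2. The upper and lower bounds meet at 2, so that is the treewidth.

Treewidth 2.
One optimal decomposition is:
Bags: B1 = {0, 4, 7}  B2 = {1, 4, 7}  B3 = {0, 3, 7}  B4 = {0, 5, 7}  B5 = {0, 5, 6}  B6 = {0, 2, 3}
Tree: B1–B2, B1–B3, B1–B4, B4–B5, B3–B6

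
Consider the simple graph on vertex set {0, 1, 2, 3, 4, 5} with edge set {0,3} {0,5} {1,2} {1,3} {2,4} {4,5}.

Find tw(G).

2

A width-2 tree decomposition is:
Bags: B1 = {0, 3, 5}  B2 = {1, 3, 5}  B3 = {1, 2, 5}  B4 = {2, 4, 5}
Tree: B1–B2, B2–B3, B3–B4
The largest bag has 3 vertices, giving width 2; this decomposition certifies tw(G) ≤ 2. The edges 5–0–3–1–2–4–5 form a cycle, so G is not a tree and its treewidth is at least 2. The upper and lower bounds meet at 2, so that is the treewidth.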